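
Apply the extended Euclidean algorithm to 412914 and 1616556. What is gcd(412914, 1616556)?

6

Euclidean algorithm:
1616556 = 3×412914 + 377814
412914 = 1×377814 + 35100
377814 = 10×35100 + 26814
35100 = 1×26814 + 8286
26814 = 3×8286 + 1956
8286 = 4×1956 + 462
1956 = 4×462 + 108
462 = 4×108 + 30
108 = 3×30 + 18
30 = 1×18 + 12
18 = 1×12 + 6
12 = 2×6 + 0
gcd(412914, 1616556) = 6.
Express as a combination:
6 = 18 − 12
6 = −30 + 2·18
6 = 2·108 − 7·30
6 = −7·462 + 30·108
6 = 30·1956 − 127·462
6 = −127·8286 + 538·1956
6 = 538·26814 − 1741·8286
6 = −1741·35100 + 2279·26814
6 = 2279·377814 − 24531·35100
6 = −24531·412914 + 26810·377814
6 = 26810·1616556 − 104961·412914
So 6 = (26810)·1616556 + (-104961)·412914.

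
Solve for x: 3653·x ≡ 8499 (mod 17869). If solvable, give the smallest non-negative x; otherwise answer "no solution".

First find gcd(3653, 17869):
17869 = 4*3653 + 3257
3653 = 1*3257 + 396
3257 = 8*396 + 89
396 = 4*89 + 40
89 = 2*40 + 9
40 = 4*9 + 4
9 = 2*4 + 1
4 = 4*1 + 0
gcd = 1, so a unique solution mod 17869 exists.
Back-substitute for the Bézout coefficients:
1 = 9 − 2·4
1 = −2·40 + 9·9
1 = 9·89 − 20·40
1 = −20·396 + 89·89
1 = 89·3257 − 732·396
1 = −732·3653 + 821·3257
1 = 821·17869 − 4016·3653
So 3653·(-4016) ≡ 1 (mod 17869), giving 3653⁻¹ ≡ 13853.
x ≡ 3653⁻¹·8499 ≡ 13853·8499 ≡ 15675 (mod 17869).

15675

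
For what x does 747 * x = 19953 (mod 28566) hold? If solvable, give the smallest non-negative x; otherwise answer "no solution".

1977

First find gcd(747, 28566):
28566 = 38×747 + 180
747 = 4×180 + 27
180 = 6×27 + 18
27 = 1×18 + 9
18 = 2×9 + 0
gcd = 9 and 9 | 19953, so solutions exist. Divide through by 9: 83x ≡ 2217 (mod 3174).
Now find 83⁻¹ mod 3174:
3174 = 38·83 + 20
83 = 4·20 + 3
20 = 6·3 + 2
3 = 1·2 + 1
2 = 2·1 + 0
Back-substitute:
1 = 3 − 2
1 = −20 + 7·3
1 = 7·83 − 29·20
1 = −29·3174 + 1109·83
So 83⁻¹ ≡ 1109 (mod 3174).
Then x ≡ 1109·2217 ≡ 1977 (mod 3174); the smallest non-negative solution is x = 1977.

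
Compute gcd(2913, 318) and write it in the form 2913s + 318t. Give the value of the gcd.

Euclidean algorithm:
2913 = 9·318 + 51
318 = 6·51 + 12
51 = 4·12 + 3
12 = 4·3 + 0
gcd(2913, 318) = 3.
Working backward:
3 = 51 − 4·12
3 = −4·318 + 25·51
3 = 25·2913 − 229·318
So 3 = (25)·2913 + (-229)·318.

3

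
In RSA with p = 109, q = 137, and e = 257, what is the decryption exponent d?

6401

φ(n) = (p−1)(q−1) = 108·136 = 14688.
Need d with 257·d ≡ 1 (mod 14688). Apply the extended Euclidean algorithm:
14688 = 57×257 + 39
257 = 6×39 + 23
39 = 1×23 + 16
23 = 1×16 + 7
16 = 2×7 + 2
7 = 3×2 + 1
2 = 2×1 + 0
Back-substitute:
1 = 7 − 3·2
1 = −3·16 + 7·7
1 = 7·23 − 10·16
1 = −10·39 + 17·23
1 = 17·257 − 112·39
1 = −112·14688 + 6401·257
So 257·6401 ≡ 1 (mod 14688), hence d = 6401.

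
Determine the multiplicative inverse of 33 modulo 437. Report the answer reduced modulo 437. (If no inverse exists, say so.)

Apply the Euclidean algorithm to 437 and 33:
437 = 13*33 + 8
33 = 4*8 + 1
8 = 8*1 + 0
gcd = 1, so the inverse exists. Back-substitute:
1 = 33 − 4·8
1 = −4·437 + 53·33
So 33·53 ≡ 1 (mod 437).

53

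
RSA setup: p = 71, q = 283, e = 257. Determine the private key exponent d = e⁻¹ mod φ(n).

1613

φ(n) = (p−1)(q−1) = 70·282 = 19740.
Need d with 257·d ≡ 1 (mod 19740). Apply the extended Euclidean algorithm:
19740 = 76×257 + 208
257 = 1×208 + 49
208 = 4×49 + 12
49 = 4×12 + 1
12 = 12×1 + 0
Back-substitute:
1 = 49 − 4·12
1 = −4·208 + 17·49
1 = 17·257 − 21·208
1 = −21·19740 + 1613·257
So 257·1613 ≡ 1 (mod 19740), hence d = 1613.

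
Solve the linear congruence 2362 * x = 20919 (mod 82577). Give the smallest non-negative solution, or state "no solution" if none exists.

First find gcd(2362, 82577):
82577 = 34×2362 + 2269
2362 = 1×2269 + 93
2269 = 24×93 + 37
93 = 2×37 + 19
37 = 1×19 + 18
19 = 1×18 + 1
18 = 18×1 + 0
gcd = 1, so a unique solution mod 82577 exists.
Back-substitute for the Bézout coefficients:
1 = 19 − 18
1 = −37 + 2·19
1 = 2·93 − 5·37
1 = −5·2269 + 122·93
1 = 122·2362 − 127·2269
1 = −127·82577 + 4440·2362
So 2362·(4440) ≡ 1 (mod 82577), giving 2362⁻¹ ≡ 4440.
x ≡ 2362⁻¹·20919 ≡ 4440·20919 ≡ 63812 (mod 82577).

63812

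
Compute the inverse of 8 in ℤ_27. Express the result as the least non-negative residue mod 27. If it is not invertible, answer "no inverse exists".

gcd(27, 8) by repeated division:
27 = 3×8 + 3
8 = 2×3 + 2
3 = 1×2 + 1
2 = 2×1 + 0
The gcd is 1. Working backward:
1 = 3 − 2
1 = −8 + 3·3
1 = 3·27 − 10·8
Thus 8·(-10) ≡ 1 (mod 27); reducing, -10 mod 27 = 17.

17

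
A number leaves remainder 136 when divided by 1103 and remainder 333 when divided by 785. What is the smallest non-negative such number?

357508

Write x = 136 + 1103·k. Then 1103·k ≡ 333 − 136 ≡ 197 (mod 785).
Need 1103⁻¹ mod 785. Extended Euclid on (785, 318):
785 = 2×318 + 149
318 = 2×149 + 20
149 = 7×20 + 9
20 = 2×9 + 2
9 = 4×2 + 1
2 = 2×1 + 0
Back-substitute:
1 = 9 − 4·2
1 = −4·20 + 9·9
1 = 9·149 − 67·20
1 = −67·318 + 143·149
1 = 143·785 − 353·318
1103⁻¹ ≡ 432 (mod 785), so k ≡ 432·197 ≡ 324 (mod 785).
x = 136 + 1103·324 = 357508.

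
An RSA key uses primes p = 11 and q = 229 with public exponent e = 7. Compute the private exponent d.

φ(n) = (p−1)(q−1) = 10·228 = 2280.
Need d with 7·d ≡ 1 (mod 2280). Apply the extended Euclidean algorithm:
2280 = 325·7 + 5
7 = 1·5 + 2
5 = 2·2 + 1
2 = 2·1 + 0
Back-substitute:
1 = 5 − 2·2
1 = −2·7 + 3·5
1 = 3·2280 − 977·7
So 7·(-977) ≡ 1 (mod 2280), hence d ≡ -977 ≡ 1303 (mod 2280).

1303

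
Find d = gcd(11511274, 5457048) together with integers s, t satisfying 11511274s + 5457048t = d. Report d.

2

Apply Euclid's algorithm to 11511274 and 5457048:
11511274 = 2·5457048 + 597178
5457048 = 9·597178 + 82446
597178 = 7·82446 + 20056
82446 = 4·20056 + 2222
20056 = 9·2222 + 58
2222 = 38·58 + 18
58 = 3·18 + 4
18 = 4·4 + 2
4 = 2·2 + 0
gcd(11511274, 5457048) = 2.
Express as a combination:
2 = 18 − 4·4
2 = −4·58 + 13·18
2 = 13·2222 − 498·58
2 = −498·20056 + 4495·2222
2 = 4495·82446 − 18478·20056
2 = −18478·597178 + 133841·82446
2 = 133841·5457048 − 1223047·597178
2 = −1223047·11511274 + 2579935·5457048
So 2 = (-1223047)·11511274 + (2579935)·5457048.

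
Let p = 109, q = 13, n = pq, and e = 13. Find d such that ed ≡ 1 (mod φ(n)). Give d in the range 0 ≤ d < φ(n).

997

φ(n) = (p−1)(q−1) = 108·12 = 1296.
Need d with 13·d ≡ 1 (mod 1296). Apply the extended Euclidean algorithm:
1296 = 99*13 + 9
13 = 1*9 + 4
9 = 2*4 + 1
4 = 4*1 + 0
Back-substitute:
1 = 9 − 2·4
1 = −2·13 + 3·9
1 = 3·1296 − 299·13
So 13·(-299) ≡ 1 (mod 1296), hence d ≡ -299 ≡ 997 (mod 1296).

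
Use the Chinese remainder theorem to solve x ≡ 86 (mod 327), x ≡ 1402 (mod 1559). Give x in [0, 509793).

243047

Write x = 86 + 327·k. Then 327·k ≡ 1402 − 86 ≡ 1316 (mod 1559).
Need 327⁻¹ mod 1559. Extended Euclid on (1559, 327):
1559 = 4×327 + 251
327 = 1×251 + 76
251 = 3×76 + 23
76 = 3×23 + 7
23 = 3×7 + 2
7 = 3×2 + 1
2 = 2×1 + 0
Back-substitute:
1 = 7 − 3·2
1 = −3·23 + 10·7
1 = 10·76 − 33·23
1 = −33·251 + 109·76
1 = 109·327 − 142·251
1 = −142·1559 + 677·327
327⁻¹ ≡ 677 (mod 1559), so k ≡ 677·1316 ≡ 743 (mod 1559).
x = 86 + 327·743 = 243047.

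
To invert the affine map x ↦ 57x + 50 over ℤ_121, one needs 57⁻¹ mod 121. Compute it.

17

gcd(121, 57) by repeated division:
121 = 2*57 + 7
57 = 8*7 + 1
7 = 7*1 + 0
Since gcd(57, 121) = 1, back-substitute to write 1 as a combination:
1 = 57 − 8·7
1 = −8·121 + 17·57
So 57·17 ≡ 1 (mod 121).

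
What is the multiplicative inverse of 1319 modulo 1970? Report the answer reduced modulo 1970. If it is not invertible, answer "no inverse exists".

1159

Apply the Euclidean algorithm to 1970 and 1319:
1970 = 1×1319 + 651
1319 = 2×651 + 17
651 = 38×17 + 5
17 = 3×5 + 2
5 = 2×2 + 1
2 = 2×1 + 0
The gcd is 1. Working backward:
1 = 5 − 2·2
1 = −2·17 + 7·5
1 = 7·651 − 268·17
1 = −268·1319 + 543·651
1 = 543·1970 − 811·1319
So 1319·(-811) ≡ 1 (mod 1970), and -811 ≡ 1159 (mod 1970).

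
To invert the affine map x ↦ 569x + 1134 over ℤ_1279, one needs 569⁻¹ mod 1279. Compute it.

Run Euclid on (1279, 569):
1279 = 2*569 + 141
569 = 4*141 + 5
141 = 28*5 + 1
5 = 5*1 + 0
gcd = 1, so the inverse exists. Back-substitute:
1 = 141 − 28·5
1 = −28·569 + 113·141
1 = 113·1279 − 254·569
Thus 569·(-254) ≡ 1 (mod 1279); reducing, -254 mod 1279 = 1025.

1025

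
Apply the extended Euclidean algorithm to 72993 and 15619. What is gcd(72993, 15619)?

Euclidean algorithm:
72993 = 4×15619 + 10517
15619 = 1×10517 + 5102
10517 = 2×5102 + 313
5102 = 16×313 + 94
313 = 3×94 + 31
94 = 3×31 + 1
31 = 31×1 + 0
gcd(72993, 15619) = 1.
Working backward:
1 = 94 − 3·31
1 = −3·313 + 10·94
1 = 10·5102 − 163·313
1 = −163·10517 + 336·5102
1 = 336·15619 − 499·10517
1 = −499·72993 + 2332·15619
So 1 = (-499)·72993 + (2332)·15619.

1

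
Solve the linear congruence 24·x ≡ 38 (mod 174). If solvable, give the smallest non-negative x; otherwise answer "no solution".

no solution

gcd(24, 174):
174 = 7*24 + 6
24 = 4*6 + 0
gcd = 6, but 6 ∤ 38, so the congruence has no solution.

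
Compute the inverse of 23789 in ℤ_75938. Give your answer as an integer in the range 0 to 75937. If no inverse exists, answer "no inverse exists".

17643

gcd(75938, 23789) by repeated division:
75938 = 3×23789 + 4571
23789 = 5×4571 + 934
4571 = 4×934 + 835
934 = 1×835 + 99
835 = 8×99 + 43
99 = 2×43 + 13
43 = 3×13 + 4
13 = 3×4 + 1
4 = 4×1 + 0
The gcd is 1. Working backward:
1 = 13 − 3·4
1 = −3·43 + 10·13
1 = 10·99 − 23·43
1 = −23·835 + 194·99
1 = 194·934 − 217·835
1 = −217·4571 + 1062·934
1 = 1062·23789 − 5527·4571
1 = −5527·75938 + 17643·23789
So 23789·17643 ≡ 1 (mod 75938).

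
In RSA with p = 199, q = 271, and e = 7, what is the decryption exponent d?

45823

φ(n) = (p−1)(q−1) = 198·270 = 53460.
Need d with 7·d ≡ 1 (mod 53460). Apply the extended Euclidean algorithm:
53460 = 7637·7 + 1
7 = 7·1 + 0
Back-substitute:
1 = 53460 − 7637·7
So 7·(-7637) ≡ 1 (mod 53460), hence d ≡ -7637 ≡ 45823 (mod 53460).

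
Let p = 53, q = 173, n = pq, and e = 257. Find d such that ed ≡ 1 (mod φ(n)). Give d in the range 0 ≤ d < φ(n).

4385

φ(n) = (p−1)(q−1) = 52·172 = 8944.
Need d with 257·d ≡ 1 (mod 8944). Apply the extended Euclidean algorithm:
8944 = 34×257 + 206
257 = 1×206 + 51
206 = 4×51 + 2
51 = 25×2 + 1
2 = 2×1 + 0
Back-substitute:
1 = 51 − 25·2
1 = −25·206 + 101·51
1 = 101·257 − 126·206
1 = −126·8944 + 4385·257
So 257·4385 ≡ 1 (mod 8944), hence d = 4385.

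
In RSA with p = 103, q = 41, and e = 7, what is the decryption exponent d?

φ(n) = (p−1)(q−1) = 102·40 = 4080.
Need d with 7·d ≡ 1 (mod 4080). Apply the extended Euclidean algorithm:
4080 = 582*7 + 6
7 = 1*6 + 1
6 = 6*1 + 0
Back-substitute:
1 = 7 − 6
1 = −4080 + 583·7
So 7·583 ≡ 1 (mod 4080), hence d = 583.

583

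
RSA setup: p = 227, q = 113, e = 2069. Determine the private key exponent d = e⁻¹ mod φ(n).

18461

φ(n) = (p−1)(q−1) = 226·112 = 25312.
Need d with 2069·d ≡ 1 (mod 25312). Apply the extended Euclidean algorithm:
25312 = 12*2069 + 484
2069 = 4*484 + 133
484 = 3*133 + 85
133 = 1*85 + 48
85 = 1*48 + 37
48 = 1*37 + 11
37 = 3*11 + 4
11 = 2*4 + 3
4 = 1*3 + 1
3 = 3*1 + 0
Back-substitute:
1 = 4 − 3
1 = −11 + 3·4
1 = 3·37 − 10·11
1 = −10·48 + 13·37
1 = 13·85 − 23·48
1 = −23·133 + 36·85
1 = 36·484 − 131·133
1 = −131·2069 + 560·484
1 = 560·25312 − 6851·2069
So 2069·(-6851) ≡ 1 (mod 25312), hence d ≡ -6851 ≡ 18461 (mod 25312).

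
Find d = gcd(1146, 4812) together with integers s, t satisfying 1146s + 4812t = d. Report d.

Repeated division:
4812 = 4*1146 + 228
1146 = 5*228 + 6
228 = 38*6 + 0
gcd(1146, 4812) = 6.
Back-substituting:
6 = 1146 − 5·228
6 = −5·4812 + 21·1146
So 6 = (-5)·4812 + (21)·1146.

6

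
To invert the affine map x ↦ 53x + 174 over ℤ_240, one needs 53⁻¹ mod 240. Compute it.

77

Run Euclid on (240, 53):
240 = 4·53 + 28
53 = 1·28 + 25
28 = 1·25 + 3
25 = 8·3 + 1
3 = 3·1 + 0
gcd = 1, so the inverse exists. Back-substitute:
1 = 25 − 8·3
1 = −8·28 + 9·25
1 = 9·53 − 17·28
1 = −17·240 + 77·53
So 53·77 ≡ 1 (mod 240).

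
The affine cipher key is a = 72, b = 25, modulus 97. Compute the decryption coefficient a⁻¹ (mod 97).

Apply the Euclidean algorithm to 97 and 72:
97 = 1*72 + 25
72 = 2*25 + 22
25 = 1*22 + 3
22 = 7*3 + 1
3 = 3*1 + 0
gcd = 1, so the inverse exists. Back-substitute:
1 = 22 − 7·3
1 = −7·25 + 8·22
1 = 8·72 − 23·25
1 = −23·97 + 31·72
So 72·31 ≡ 1 (mod 97).

31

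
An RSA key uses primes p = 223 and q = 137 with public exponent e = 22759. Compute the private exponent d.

φ(n) = (p−1)(q−1) = 222·136 = 30192.
Need d with 22759·d ≡ 1 (mod 30192). Apply the extended Euclidean algorithm:
30192 = 1×22759 + 7433
22759 = 3×7433 + 460
7433 = 16×460 + 73
460 = 6×73 + 22
73 = 3×22 + 7
22 = 3×7 + 1
7 = 7×1 + 0
Back-substitute:
1 = 22 − 3·7
1 = −3·73 + 10·22
1 = 10·460 − 63·73
1 = −63·7433 + 1018·460
1 = 1018·22759 − 3117·7433
1 = −3117·30192 + 4135·22759
So 22759·4135 ≡ 1 (mod 30192), hence d = 4135.

4135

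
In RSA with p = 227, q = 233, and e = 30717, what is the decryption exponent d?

30165

φ(n) = (p−1)(q−1) = 226·232 = 52432.
Need d with 30717·d ≡ 1 (mod 52432). Apply the extended Euclidean algorithm:
52432 = 1*30717 + 21715
30717 = 1*21715 + 9002
21715 = 2*9002 + 3711
9002 = 2*3711 + 1580
3711 = 2*1580 + 551
1580 = 2*551 + 478
551 = 1*478 + 73
478 = 6*73 + 40
73 = 1*40 + 33
40 = 1*33 + 7
33 = 4*7 + 5
7 = 1*5 + 2
5 = 2*2 + 1
2 = 2*1 + 0
Back-substitute:
1 = 5 − 2·2
1 = −2·7 + 3·5
1 = 3·33 − 14·7
1 = −14·40 + 17·33
1 = 17·73 − 31·40
1 = −31·478 + 203·73
1 = 203·551 − 234·478
1 = −234·1580 + 671·551
1 = 671·3711 − 1576·1580
1 = −1576·9002 + 3823·3711
1 = 3823·21715 − 9222·9002
1 = −9222·30717 + 13045·21715
1 = 13045·52432 − 22267·30717
So 30717·(-22267) ≡ 1 (mod 52432), hence d ≡ -22267 ≡ 30165 (mod 52432).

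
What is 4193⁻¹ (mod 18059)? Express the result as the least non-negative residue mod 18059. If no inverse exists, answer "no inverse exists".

4406

Run Euclid on (18059, 4193):
18059 = 4×4193 + 1287
4193 = 3×1287 + 332
1287 = 3×332 + 291
332 = 1×291 + 41
291 = 7×41 + 4
41 = 10×4 + 1
4 = 4×1 + 0
Since gcd(4193, 18059) = 1, back-substitute to write 1 as a combination:
1 = 41 − 10·4
1 = −10·291 + 71·41
1 = 71·332 − 81·291
1 = −81·1287 + 314·332
1 = 314·4193 − 1023·1287
1 = −1023·18059 + 4406·4193
So 4193·4406 ≡ 1 (mod 18059).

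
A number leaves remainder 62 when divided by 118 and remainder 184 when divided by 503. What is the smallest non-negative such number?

Write x = 62 + 118·k. Then 118·k ≡ 184 − 62 ≡ 122 (mod 503).
Need 118⁻¹ mod 503. Extended Euclid on (503, 118):
503 = 4·118 + 31
118 = 3·31 + 25
31 = 1·25 + 6
25 = 4·6 + 1
6 = 6·1 + 0
Back-substitute:
1 = 25 − 4·6
1 = −4·31 + 5·25
1 = 5·118 − 19·31
1 = −19·503 + 81·118
118⁻¹ ≡ 81 (mod 503), so k ≡ 81·122 ≡ 325 (mod 503).
x = 62 + 118·325 = 38412.

38412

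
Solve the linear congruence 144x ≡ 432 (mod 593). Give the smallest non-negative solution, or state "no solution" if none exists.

First find gcd(144, 593):
593 = 4·144 + 17
144 = 8·17 + 8
17 = 2·8 + 1
8 = 8·1 + 0
gcd = 1, so a unique solution mod 593 exists.
Back-substitute for the Bézout coefficients:
1 = 17 − 2·8
1 = −2·144 + 17·17
1 = 17·593 − 70·144
So 144·(-70) ≡ 1 (mod 593), giving 144⁻¹ ≡ 523.
x ≡ 144⁻¹·432 ≡ 523·432 ≡ 3 (mod 593).

3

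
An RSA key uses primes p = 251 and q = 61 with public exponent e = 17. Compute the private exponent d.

φ(n) = (p−1)(q−1) = 250·60 = 15000.
Need d with 17·d ≡ 1 (mod 15000). Apply the extended Euclidean algorithm:
15000 = 882·17 + 6
17 = 2·6 + 5
6 = 1·5 + 1
5 = 5·1 + 0
Back-substitute:
1 = 6 − 5
1 = −17 + 3·6
1 = 3·15000 − 2647·17
So 17·(-2647) ≡ 1 (mod 15000), hence d ≡ -2647 ≡ 12353 (mod 15000).

12353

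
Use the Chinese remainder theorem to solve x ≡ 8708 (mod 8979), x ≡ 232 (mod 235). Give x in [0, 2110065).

Write x = 8708 + 8979·k. Then 8979·k ≡ 232 − 8708 ≡ 219 (mod 235).
Need 8979⁻¹ mod 235. Extended Euclid on (235, 49):
235 = 4*49 + 39
49 = 1*39 + 10
39 = 3*10 + 9
10 = 1*9 + 1
9 = 9*1 + 0
Back-substitute:
1 = 10 − 9
1 = −39 + 4·10
1 = 4·49 − 5·39
1 = −5·235 + 24·49
8979⁻¹ ≡ 24 (mod 235), so k ≡ 24·219 ≡ 86 (mod 235).
x = 8708 + 8979·86 = 780902.

780902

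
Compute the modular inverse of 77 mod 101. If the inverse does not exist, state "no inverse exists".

gcd(101, 77) by repeated division:
101 = 1×77 + 24
77 = 3×24 + 5
24 = 4×5 + 4
5 = 1×4 + 1
4 = 4×1 + 0
Since gcd(77, 101) = 1, back-substitute to write 1 as a combination:
1 = 5 − 4
1 = −24 + 5·5
1 = 5·77 − 16·24
1 = −16·101 + 21·77
So 77·21 ≡ 1 (mod 101).

21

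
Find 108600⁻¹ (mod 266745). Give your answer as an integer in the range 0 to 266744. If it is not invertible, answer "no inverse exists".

Euclidean algorithm on 266745, 108600:
266745 = 2*108600 + 49545
108600 = 2*49545 + 9510
49545 = 5*9510 + 1995
9510 = 4*1995 + 1530
1995 = 1*1530 + 465
1530 = 3*465 + 135
465 = 3*135 + 60
135 = 2*60 + 15
60 = 4*15 + 0
The gcd is 15, not 1, hence no inverse exists.

no inverse exists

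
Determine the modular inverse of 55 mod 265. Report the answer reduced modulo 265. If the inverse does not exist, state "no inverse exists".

Compute gcd(55, 265):
265 = 4·55 + 45
55 = 1·45 + 10
45 = 4·10 + 5
10 = 2·5 + 0
The gcd is 5, not 1, hence no inverse exists.

no inverse exists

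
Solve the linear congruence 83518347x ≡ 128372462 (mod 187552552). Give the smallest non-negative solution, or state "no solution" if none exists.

gcd(83518347, 187552552):
187552552 = 2×83518347 + 20515858
83518347 = 4×20515858 + 1454915
20515858 = 14×1454915 + 147048
1454915 = 9×147048 + 131483
147048 = 1×131483 + 15565
131483 = 8×15565 + 6963
15565 = 2×6963 + 1639
6963 = 4×1639 + 407
1639 = 4×407 + 11
407 = 37×11 + 0
gcd = 11, but 11 ∤ 128372462, so the congruence has no solution.

no solution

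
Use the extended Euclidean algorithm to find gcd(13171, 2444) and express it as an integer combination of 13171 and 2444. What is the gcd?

Repeated division:
13171 = 5*2444 + 951
2444 = 2*951 + 542
951 = 1*542 + 409
542 = 1*409 + 133
409 = 3*133 + 10
133 = 13*10 + 3
10 = 3*3 + 1
3 = 3*1 + 0
gcd(13171, 2444) = 1.
Working backward:
1 = 10 − 3·3
1 = −3·133 + 40·10
1 = 40·409 − 123·133
1 = −123·542 + 163·409
1 = 163·951 − 286·542
1 = −286·2444 + 735·951
1 = 735·13171 − 3961·2444
So 1 = (735)·13171 + (-3961)·2444.

1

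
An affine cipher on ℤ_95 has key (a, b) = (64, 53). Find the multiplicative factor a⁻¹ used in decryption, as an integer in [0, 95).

Run Euclid on (95, 64):
95 = 1×64 + 31
64 = 2×31 + 2
31 = 15×2 + 1
2 = 2×1 + 0
gcd = 1, so the inverse exists. Back-substitute:
1 = 31 − 15·2
1 = −15·64 + 31·31
1 = 31·95 − 46·64
So 64·(-46) ≡ 1 (mod 95), and -46 ≡ 49 (mod 95).

49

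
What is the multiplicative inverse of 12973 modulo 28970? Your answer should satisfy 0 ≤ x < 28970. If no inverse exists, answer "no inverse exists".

gcd(28970, 12973) by repeated division:
28970 = 2×12973 + 3024
12973 = 4×3024 + 877
3024 = 3×877 + 393
877 = 2×393 + 91
393 = 4×91 + 29
91 = 3×29 + 4
29 = 7×4 + 1
4 = 4×1 + 0
Since gcd(12973, 28970) = 1, back-substitute to write 1 as a combination:
1 = 29 − 7·4
1 = −7·91 + 22·29
1 = 22·393 − 95·91
1 = −95·877 + 212·393
1 = 212·3024 − 731·877
1 = −731·12973 + 3136·3024
1 = 3136·28970 − 7003·12973
So 12973·(-7003) ≡ 1 (mod 28970), and -7003 ≡ 21967 (mod 28970).

21967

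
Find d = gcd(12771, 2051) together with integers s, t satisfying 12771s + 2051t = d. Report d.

1

Repeated division:
12771 = 6·2051 + 465
2051 = 4·465 + 191
465 = 2·191 + 83
191 = 2·83 + 25
83 = 3·25 + 8
25 = 3·8 + 1
8 = 8·1 + 0
gcd(12771, 2051) = 1.
Working backward:
1 = 25 − 3·8
1 = −3·83 + 10·25
1 = 10·191 − 23·83
1 = −23·465 + 56·191
1 = 56·2051 − 247·465
1 = −247·12771 + 1538·2051
So 1 = (-247)·12771 + (1538)·2051.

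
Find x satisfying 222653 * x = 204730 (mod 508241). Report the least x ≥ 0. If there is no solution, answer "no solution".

First find gcd(222653, 508241):
508241 = 2·222653 + 62935
222653 = 3·62935 + 33848
62935 = 1·33848 + 29087
33848 = 1·29087 + 4761
29087 = 6·4761 + 521
4761 = 9·521 + 72
521 = 7·72 + 17
72 = 4·17 + 4
17 = 4·4 + 1
4 = 4·1 + 0
gcd = 1, so a unique solution mod 508241 exists.
Back-substitute for the Bézout coefficients:
1 = 17 − 4·4
1 = −4·72 + 17·17
1 = 17·521 − 123·72
1 = −123·4761 + 1124·521
1 = 1124·29087 − 6867·4761
1 = −6867·33848 + 7991·29087
1 = 7991·62935 − 14858·33848
1 = −14858·222653 + 52565·62935
1 = 52565·508241 − 119988·222653
So 222653·(-119988) ≡ 1 (mod 508241), giving 222653⁻¹ ≡ 388253.
x ≡ 222653⁻¹·204730 ≡ 388253·204730 ≡ 177254 (mod 508241).

177254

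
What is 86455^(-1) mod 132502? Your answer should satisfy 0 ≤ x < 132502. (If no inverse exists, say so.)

Extended Euclidean algorithm:
132502 = 1×86455 + 46047
86455 = 1×46047 + 40408
46047 = 1×40408 + 5639
40408 = 7×5639 + 935
5639 = 6×935 + 29
935 = 32×29 + 7
29 = 4×7 + 1
7 = 7×1 + 0
gcd = 1, so the inverse exists. Back-substitute:
1 = 29 − 4·7
1 = −4·935 + 129·29
1 = 129·5639 − 778·935
1 = −778·40408 + 5575·5639
1 = 5575·46047 − 6353·40408
1 = −6353·86455 + 11928·46047
1 = 11928·132502 − 18281·86455
So 86455·(-18281) ≡ 1 (mod 132502), and -18281 ≡ 114221 (mod 132502).

114221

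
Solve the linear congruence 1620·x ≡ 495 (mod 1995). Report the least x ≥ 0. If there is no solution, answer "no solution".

First find gcd(1620, 1995):
1995 = 1×1620 + 375
1620 = 4×375 + 120
375 = 3×120 + 15
120 = 8×15 + 0
gcd = 15 and 15 | 495, so solutions exist. Divide through by 15: 108x ≡ 33 (mod 133).
Now find 108⁻¹ mod 133:
133 = 1·108 + 25
108 = 4·25 + 8
25 = 3·8 + 1
8 = 8·1 + 0
Back-substitute:
1 = 25 − 3·8
1 = −3·108 + 13·25
1 = 13·133 − 16·108
So 108·(-16) ≡ 1 (mod 133), i.e. 108⁻¹ ≡ 117.
Then x ≡ 117·33 ≡ 4 (mod 133); the smallest non-negative solution is x = 4.

4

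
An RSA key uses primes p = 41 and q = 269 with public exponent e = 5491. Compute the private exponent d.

φ(n) = (p−1)(q−1) = 40·268 = 10720.
Need d with 5491·d ≡ 1 (mod 10720). Apply the extended Euclidean algorithm:
10720 = 1×5491 + 5229
5491 = 1×5229 + 262
5229 = 19×262 + 251
262 = 1×251 + 11
251 = 22×11 + 9
11 = 1×9 + 2
9 = 4×2 + 1
2 = 2×1 + 0
Back-substitute:
1 = 9 − 4·2
1 = −4·11 + 5·9
1 = 5·251 − 114·11
1 = −114·262 + 119·251
1 = 119·5229 − 2375·262
1 = −2375·5491 + 2494·5229
1 = 2494·10720 − 4869·5491
So 5491·(-4869) ≡ 1 (mod 10720), hence d ≡ -4869 ≡ 5851 (mod 10720).

5851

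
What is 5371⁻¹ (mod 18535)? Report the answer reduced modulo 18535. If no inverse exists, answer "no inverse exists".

Extended Euclidean algorithm:
18535 = 3×5371 + 2422
5371 = 2×2422 + 527
2422 = 4×527 + 314
527 = 1×314 + 213
314 = 1×213 + 101
213 = 2×101 + 11
101 = 9×11 + 2
11 = 5×2 + 1
2 = 2×1 + 0
Since gcd(5371, 18535) = 1, back-substitute to write 1 as a combination:
1 = 11 − 5·2
1 = −5·101 + 46·11
1 = 46·213 − 97·101
1 = −97·314 + 143·213
1 = 143·527 − 240·314
1 = −240·2422 + 1103·527
1 = 1103·5371 − 2446·2422
1 = −2446·18535 + 8441·5371
So 5371·8441 ≡ 1 (mod 18535).

8441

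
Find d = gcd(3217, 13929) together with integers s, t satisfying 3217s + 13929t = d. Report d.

1

Apply Euclid's algorithm to 13929 and 3217:
13929 = 4×3217 + 1061
3217 = 3×1061 + 34
1061 = 31×34 + 7
34 = 4×7 + 6
7 = 1×6 + 1
6 = 6×1 + 0
gcd(3217, 13929) = 1.
Back-substituting:
1 = 7 − 6
1 = −34 + 5·7
1 = 5·1061 − 156·34
1 = −156·3217 + 473·1061
1 = 473·13929 − 2048·3217
So 1 = (473)·13929 + (-2048)·3217.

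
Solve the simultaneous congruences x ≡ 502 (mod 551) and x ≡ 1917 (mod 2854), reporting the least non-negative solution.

Write x = 502 + 551·k. Then 551·k ≡ 1917 − 502 ≡ 1415 (mod 2854).
Need 551⁻¹ mod 2854. Extended Euclid on (2854, 551):
2854 = 5·551 + 99
551 = 5·99 + 56
99 = 1·56 + 43
56 = 1·43 + 13
43 = 3·13 + 4
13 = 3·4 + 1
4 = 4·1 + 0
Back-substitute:
1 = 13 − 3·4
1 = −3·43 + 10·13
1 = 10·56 − 13·43
1 = −13·99 + 23·56
1 = 23·551 − 128·99
1 = −128·2854 + 663·551
551⁻¹ ≡ 663 (mod 2854), so k ≡ 663·1415 ≡ 2033 (mod 2854).
x = 502 + 551·2033 = 1120685.

1120685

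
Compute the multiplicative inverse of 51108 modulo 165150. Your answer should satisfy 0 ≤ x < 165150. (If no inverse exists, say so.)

no inverse exists

Euclidean algorithm on 165150, 51108:
165150 = 3·51108 + 11826
51108 = 4·11826 + 3804
11826 = 3·3804 + 414
3804 = 9·414 + 78
414 = 5·78 + 24
78 = 3·24 + 6
24 = 4·6 + 0
The gcd is 6, not 1, hence no inverse exists.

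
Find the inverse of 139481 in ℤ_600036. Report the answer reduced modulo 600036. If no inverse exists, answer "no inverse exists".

32501

Extended Euclidean algorithm:
600036 = 4·139481 + 42112
139481 = 3·42112 + 13145
42112 = 3·13145 + 2677
13145 = 4·2677 + 2437
2677 = 1·2437 + 240
2437 = 10·240 + 37
240 = 6·37 + 18
37 = 2·18 + 1
18 = 18·1 + 0
gcd = 1, so the inverse exists. Back-substitute:
1 = 37 − 2·18
1 = −2·240 + 13·37
1 = 13·2437 − 132·240
1 = −132·2677 + 145·2437
1 = 145·13145 − 712·2677
1 = −712·42112 + 2281·13145
1 = 2281·139481 − 7555·42112
1 = −7555·600036 + 32501·139481
So 139481·32501 ≡ 1 (mod 600036).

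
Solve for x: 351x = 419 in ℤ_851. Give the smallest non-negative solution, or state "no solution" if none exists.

First find gcd(351, 851):
851 = 2*351 + 149
351 = 2*149 + 53
149 = 2*53 + 43
53 = 1*43 + 10
43 = 4*10 + 3
10 = 3*3 + 1
3 = 3*1 + 0
gcd = 1, so a unique solution mod 851 exists.
Back-substitute for the Bézout coefficients:
1 = 10 − 3·3
1 = −3·43 + 13·10
1 = 13·53 − 16·43
1 = −16·149 + 45·53
1 = 45·351 − 106·149
1 = −106·851 + 257·351
So 351·(257) ≡ 1 (mod 851), giving 351⁻¹ ≡ 257.
x ≡ 351⁻¹·419 ≡ 257·419 ≡ 457 (mod 851).

457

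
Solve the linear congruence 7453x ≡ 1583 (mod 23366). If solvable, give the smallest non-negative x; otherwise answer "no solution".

First find gcd(7453, 23366):
23366 = 3*7453 + 1007
7453 = 7*1007 + 404
1007 = 2*404 + 199
404 = 2*199 + 6
199 = 33*6 + 1
6 = 6*1 + 0
gcd = 1, so a unique solution mod 23366 exists.
Back-substitute for the Bézout coefficients:
1 = 199 − 33·6
1 = −33·404 + 67·199
1 = 67·1007 − 167·404
1 = −167·7453 + 1236·1007
1 = 1236·23366 − 3875·7453
So 7453·(-3875) ≡ 1 (mod 23366), giving 7453⁻¹ ≡ 19491.
x ≡ 7453⁻¹·1583 ≡ 19491·1583 ≡ 11133 (mod 23366).

11133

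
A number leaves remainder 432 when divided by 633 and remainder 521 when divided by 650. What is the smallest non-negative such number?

21321

Write x = 432 + 633·k. Then 633·k ≡ 521 − 432 ≡ 89 (mod 650).
Need 633⁻¹ mod 650. Extended Euclid on (650, 633):
650 = 1·633 + 17
633 = 37·17 + 4
17 = 4·4 + 1
4 = 4·1 + 0
Back-substitute:
1 = 17 − 4·4
1 = −4·633 + 149·17
1 = 149·650 − 153·633
633⁻¹ ≡ 497 (mod 650), so k ≡ 497·89 ≡ 33 (mod 650).
x = 432 + 633·33 = 21321.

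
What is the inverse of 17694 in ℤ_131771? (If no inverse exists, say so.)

gcd(131771, 17694) by repeated division:
131771 = 7*17694 + 7913
17694 = 2*7913 + 1868
7913 = 4*1868 + 441
1868 = 4*441 + 104
441 = 4*104 + 25
104 = 4*25 + 4
25 = 6*4 + 1
4 = 4*1 + 0
Since gcd(17694, 131771) = 1, back-substitute to write 1 as a combination:
1 = 25 − 6·4
1 = −6·104 + 25·25
1 = 25·441 − 106·104
1 = −106·1868 + 449·441
1 = 449·7913 − 1902·1868
1 = −1902·17694 + 4253·7913
1 = 4253·131771 − 31673·17694
Thus 17694·(-31673) ≡ 1 (mod 131771); reducing, -31673 mod 131771 = 100098.

100098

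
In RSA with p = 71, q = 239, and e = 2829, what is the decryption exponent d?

φ(n) = (p−1)(q−1) = 70·238 = 16660.
Need d with 2829·d ≡ 1 (mod 16660). Apply the extended Euclidean algorithm:
16660 = 5*2829 + 2515
2829 = 1*2515 + 314
2515 = 8*314 + 3
314 = 104*3 + 2
3 = 1*2 + 1
2 = 2*1 + 0
Back-substitute:
1 = 3 − 2
1 = −314 + 105·3
1 = 105·2515 − 841·314
1 = −841·2829 + 946·2515
1 = 946·16660 − 5571·2829
So 2829·(-5571) ≡ 1 (mod 16660), hence d ≡ -5571 ≡ 11089 (mod 16660).

11089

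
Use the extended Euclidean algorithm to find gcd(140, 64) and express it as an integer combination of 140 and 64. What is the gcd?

Repeated division:
140 = 2×64 + 12
64 = 5×12 + 4
12 = 3×4 + 0
gcd(140, 64) = 4.
Express as a combination:
4 = 64 − 5·12
4 = −5·140 + 11·64
So 4 = (-5)·140 + (11)·64.

4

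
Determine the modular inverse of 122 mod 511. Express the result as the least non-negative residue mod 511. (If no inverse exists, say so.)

gcd(511, 122) by repeated division:
511 = 4*122 + 23
122 = 5*23 + 7
23 = 3*7 + 2
7 = 3*2 + 1
2 = 2*1 + 0
The gcd is 1. Working backward:
1 = 7 − 3·2
1 = −3·23 + 10·7
1 = 10·122 − 53·23
1 = −53·511 + 222·122
So 122·222 ≡ 1 (mod 511).

222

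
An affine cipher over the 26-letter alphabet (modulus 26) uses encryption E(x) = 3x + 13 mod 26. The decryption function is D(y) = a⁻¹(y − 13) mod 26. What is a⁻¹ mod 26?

9

Apply the Euclidean algorithm to 26 and 3:
26 = 8*3 + 2
3 = 1*2 + 1
2 = 2*1 + 0
gcd = 1, so the inverse exists. Back-substitute:
1 = 3 − 2
1 = −26 + 9·3
So 3·9 ≡ 1 (mod 26).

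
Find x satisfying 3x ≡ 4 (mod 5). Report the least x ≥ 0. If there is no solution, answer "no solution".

3

First find gcd(3, 5):
5 = 1*3 + 2
3 = 1*2 + 1
2 = 2*1 + 0
gcd = 1, so a unique solution mod 5 exists.
Back-substitute for the Bézout coefficients:
1 = 3 − 2
1 = −5 + 2·3
So 3·(2) ≡ 1 (mod 5), giving 3⁻¹ ≡ 2.
x ≡ 3⁻¹·4 ≡ 2·4 ≡ 3 (mod 5).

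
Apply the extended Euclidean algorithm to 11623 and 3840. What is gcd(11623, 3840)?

1

Apply Euclid's algorithm to 11623 and 3840:
11623 = 3·3840 + 103
3840 = 37·103 + 29
103 = 3·29 + 16
29 = 1·16 + 13
16 = 1·13 + 3
13 = 4·3 + 1
3 = 3·1 + 0
gcd(11623, 3840) = 1.
Back-substituting:
1 = 13 − 4·3
1 = −4·16 + 5·13
1 = 5·29 − 9·16
1 = −9·103 + 32·29
1 = 32·3840 − 1193·103
1 = −1193·11623 + 3611·3840
So 1 = (-1193)·11623 + (3611)·3840.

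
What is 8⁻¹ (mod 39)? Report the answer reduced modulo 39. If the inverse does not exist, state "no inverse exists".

gcd(39, 8) by repeated division:
39 = 4×8 + 7
8 = 1×7 + 1
7 = 7×1 + 0
The gcd is 1. Working backward:
1 = 8 − 7
1 = −39 + 5·8
So 8·5 ≡ 1 (mod 39).

5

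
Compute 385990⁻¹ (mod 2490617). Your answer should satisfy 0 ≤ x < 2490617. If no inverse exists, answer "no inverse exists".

Extended Euclidean algorithm:
2490617 = 6·385990 + 174677
385990 = 2·174677 + 36636
174677 = 4·36636 + 28133
36636 = 1·28133 + 8503
28133 = 3·8503 + 2624
8503 = 3·2624 + 631
2624 = 4·631 + 100
631 = 6·100 + 31
100 = 3·31 + 7
31 = 4·7 + 3
7 = 2·3 + 1
3 = 3·1 + 0
The gcd is 1. Working backward:
1 = 7 − 2·3
1 = −2·31 + 9·7
1 = 9·100 − 29·31
1 = −29·631 + 183·100
1 = 183·2624 − 761·631
1 = −761·8503 + 2466·2624
1 = 2466·28133 − 8159·8503
1 = −8159·36636 + 10625·28133
1 = 10625·174677 − 50659·36636
1 = −50659·385990 + 111943·174677
1 = 111943·2490617 − 722317·385990
Thus 385990·(-722317) ≡ 1 (mod 2490617); reducing, -722317 mod 2490617 = 1768300.

1768300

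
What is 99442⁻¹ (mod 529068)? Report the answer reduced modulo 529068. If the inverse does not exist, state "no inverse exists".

no inverse exists

Euclidean algorithm on 529068, 99442:
529068 = 5*99442 + 31858
99442 = 3*31858 + 3868
31858 = 8*3868 + 914
3868 = 4*914 + 212
914 = 4*212 + 66
212 = 3*66 + 14
66 = 4*14 + 10
14 = 1*10 + 4
10 = 2*4 + 2
4 = 2*2 + 0
gcd(99442, 529068) = 2 ≠ 1, so 99442 has no multiplicative inverse modulo 529068.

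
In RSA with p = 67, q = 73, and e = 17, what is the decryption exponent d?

4193

φ(n) = (p−1)(q−1) = 66·72 = 4752.
Need d with 17·d ≡ 1 (mod 4752). Apply the extended Euclidean algorithm:
4752 = 279×17 + 9
17 = 1×9 + 8
9 = 1×8 + 1
8 = 8×1 + 0
Back-substitute:
1 = 9 − 8
1 = −17 + 2·9
1 = 2·4752 − 559·17
So 17·(-559) ≡ 1 (mod 4752), hence d ≡ -559 ≡ 4193 (mod 4752).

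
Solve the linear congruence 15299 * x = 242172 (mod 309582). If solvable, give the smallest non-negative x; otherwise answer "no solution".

First find gcd(15299, 309582):
309582 = 20·15299 + 3602
15299 = 4·3602 + 891
3602 = 4·891 + 38
891 = 23·38 + 17
38 = 2·17 + 4
17 = 4·4 + 1
4 = 4·1 + 0
gcd = 1, so a unique solution mod 309582 exists.
Back-substitute for the Bézout coefficients:
1 = 17 − 4·4
1 = −4·38 + 9·17
1 = 9·891 − 211·38
1 = −211·3602 + 853·891
1 = 853·15299 − 3623·3602
1 = −3623·309582 + 73313·15299
So 15299·(73313) ≡ 1 (mod 309582), giving 15299⁻¹ ≡ 73313.
x ≡ 15299⁻¹·242172 ≡ 73313·242172 ≡ 137718 (mod 309582).

137718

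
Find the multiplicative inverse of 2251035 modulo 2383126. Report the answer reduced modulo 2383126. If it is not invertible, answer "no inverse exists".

1270161

Apply the Euclidean algorithm to 2383126 and 2251035:
2383126 = 1·2251035 + 132091
2251035 = 17·132091 + 5488
132091 = 24·5488 + 379
5488 = 14·379 + 182
379 = 2·182 + 15
182 = 12·15 + 2
15 = 7·2 + 1
2 = 2·1 + 0
Since gcd(2251035, 2383126) = 1, back-substitute to write 1 as a combination:
1 = 15 − 7·2
1 = −7·182 + 85·15
1 = 85·379 − 177·182
1 = −177·5488 + 2563·379
1 = 2563·132091 − 61689·5488
1 = −61689·2251035 + 1051276·132091
1 = 1051276·2383126 − 1112965·2251035
Hence 2251035⁻¹ ≡ -1112965 ≡ 1270161 (mod 2383126).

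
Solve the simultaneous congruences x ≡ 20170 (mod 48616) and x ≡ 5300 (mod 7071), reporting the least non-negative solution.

Write x = 20170 + 48616·k. Then 48616·k ≡ 5300 − 20170 ≡ 6343 (mod 7071).
Need 48616⁻¹ mod 7071. Extended Euclid on (7071, 6190):
7071 = 1×6190 + 881
6190 = 7×881 + 23
881 = 38×23 + 7
23 = 3×7 + 2
7 = 3×2 + 1
2 = 2×1 + 0
Back-substitute:
1 = 7 − 3·2
1 = −3·23 + 10·7
1 = 10·881 − 383·23
1 = −383·6190 + 2691·881
1 = 2691·7071 − 3074·6190
48616⁻¹ ≡ 3997 (mod 7071), so k ≡ 3997·6343 ≡ 3436 (mod 7071).
x = 20170 + 48616·3436 = 167064746.

167064746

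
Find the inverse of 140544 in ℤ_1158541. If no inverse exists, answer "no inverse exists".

Apply the Euclidean algorithm to 1158541 and 140544:
1158541 = 8·140544 + 34189
140544 = 4·34189 + 3788
34189 = 9·3788 + 97
3788 = 39·97 + 5
97 = 19·5 + 2
5 = 2·2 + 1
2 = 2·1 + 0
Since gcd(140544, 1158541) = 1, back-substitute to write 1 as a combination:
1 = 5 − 2·2
1 = −2·97 + 39·5
1 = 39·3788 − 1523·97
1 = −1523·34189 + 13746·3788
1 = 13746·140544 − 56507·34189
1 = −56507·1158541 + 465802·140544
So 140544·465802 ≡ 1 (mod 1158541).

465802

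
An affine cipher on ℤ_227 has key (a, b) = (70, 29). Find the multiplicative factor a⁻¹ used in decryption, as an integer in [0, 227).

120

Apply the Euclidean algorithm to 227 and 70:
227 = 3×70 + 17
70 = 4×17 + 2
17 = 8×2 + 1
2 = 2×1 + 0
The gcd is 1. Working backward:
1 = 17 − 8·2
1 = −8·70 + 33·17
1 = 33·227 − 107·70
So 70·(-107) ≡ 1 (mod 227), and -107 ≡ 120 (mod 227).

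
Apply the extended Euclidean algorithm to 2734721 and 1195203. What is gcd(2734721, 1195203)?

Repeated division:
2734721 = 2×1195203 + 344315
1195203 = 3×344315 + 162258
344315 = 2×162258 + 19799
162258 = 8×19799 + 3866
19799 = 5×3866 + 469
3866 = 8×469 + 114
469 = 4×114 + 13
114 = 8×13 + 10
13 = 1×10 + 3
10 = 3×3 + 1
3 = 3×1 + 0
gcd(2734721, 1195203) = 1.
Express as a combination:
1 = 10 − 3·3
1 = −3·13 + 4·10
1 = 4·114 − 35·13
1 = −35·469 + 144·114
1 = 144·3866 − 1187·469
1 = −1187·19799 + 6079·3866
1 = 6079·162258 − 49819·19799
1 = −49819·344315 + 105717·162258
1 = 105717·1195203 − 366970·344315
1 = −366970·2734721 + 839657·1195203
So 1 = (-366970)·2734721 + (839657)·1195203.

1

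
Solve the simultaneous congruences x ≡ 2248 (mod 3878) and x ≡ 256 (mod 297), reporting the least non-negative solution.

293098

Write x = 2248 + 3878·k. Then 3878·k ≡ 256 − 2248 ≡ 87 (mod 297).
Need 3878⁻¹ mod 297. Extended Euclid on (297, 17):
297 = 17·17 + 8
17 = 2·8 + 1
8 = 8·1 + 0
Back-substitute:
1 = 17 − 2·8
1 = −2·297 + 35·17
3878⁻¹ ≡ 35 (mod 297), so k ≡ 35·87 ≡ 75 (mod 297).
x = 2248 + 3878·75 = 293098.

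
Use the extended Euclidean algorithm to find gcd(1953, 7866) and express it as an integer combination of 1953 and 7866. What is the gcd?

Apply Euclid's algorithm to 7866 and 1953:
7866 = 4*1953 + 54
1953 = 36*54 + 9
54 = 6*9 + 0
gcd(1953, 7866) = 9.
Working backward:
9 = 1953 − 36·54
9 = −36·7866 + 145·1953
So 9 = (-36)·7866 + (145)·1953.

9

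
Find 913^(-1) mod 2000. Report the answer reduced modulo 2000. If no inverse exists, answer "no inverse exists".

Extended Euclidean algorithm:
2000 = 2×913 + 174
913 = 5×174 + 43
174 = 4×43 + 2
43 = 21×2 + 1
2 = 2×1 + 0
gcd = 1, so the inverse exists. Back-substitute:
1 = 43 − 21·2
1 = −21·174 + 85·43
1 = 85·913 − 446·174
1 = −446·2000 + 977·913
So 913·977 ≡ 1 (mod 2000).

977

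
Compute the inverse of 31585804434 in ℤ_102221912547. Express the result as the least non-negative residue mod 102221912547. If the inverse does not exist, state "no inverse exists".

Euclidean algorithm on 102221912547, 31585804434:
102221912547 = 3*31585804434 + 7464499245
31585804434 = 4*7464499245 + 1727807454
7464499245 = 4*1727807454 + 553269429
1727807454 = 3*553269429 + 67999167
553269429 = 8*67999167 + 9276093
67999167 = 7*9276093 + 3066516
9276093 = 3*3066516 + 76545
3066516 = 40*76545 + 4716
76545 = 16*4716 + 1089
4716 = 4*1089 + 360
1089 = 3*360 + 9
360 = 40*9 + 0
Since gcd = 9 > 1, 31585804434 is not a unit mod 102221912547.

no inverse exists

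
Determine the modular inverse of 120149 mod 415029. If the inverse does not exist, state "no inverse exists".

Run Euclid on (415029, 120149):
415029 = 3·120149 + 54582
120149 = 2·54582 + 10985
54582 = 4·10985 + 10642
10985 = 1·10642 + 343
10642 = 31·343 + 9
343 = 38·9 + 1
9 = 9·1 + 0
Since gcd(120149, 415029) = 1, back-substitute to write 1 as a combination:
1 = 343 − 38·9
1 = −38·10642 + 1179·343
1 = 1179·10985 − 1217·10642
1 = −1217·54582 + 6047·10985
1 = 6047·120149 − 13311·54582
1 = −13311·415029 + 45980·120149
So 120149·45980 ≡ 1 (mod 415029).

45980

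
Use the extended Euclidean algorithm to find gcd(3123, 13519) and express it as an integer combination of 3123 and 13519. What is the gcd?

1

Repeated division:
13519 = 4*3123 + 1027
3123 = 3*1027 + 42
1027 = 24*42 + 19
42 = 2*19 + 4
19 = 4*4 + 3
4 = 1*3 + 1
3 = 3*1 + 0
gcd(3123, 13519) = 1.
Express as a combination:
1 = 4 − 3
1 = −19 + 5·4
1 = 5·42 − 11·19
1 = −11·1027 + 269·42
1 = 269·3123 − 818·1027
1 = −818·13519 + 3541·3123
So 1 = (-818)·13519 + (3541)·3123.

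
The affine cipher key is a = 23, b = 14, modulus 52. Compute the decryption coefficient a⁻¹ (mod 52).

gcd(52, 23) by repeated division:
52 = 2·23 + 6
23 = 3·6 + 5
6 = 1·5 + 1
5 = 5·1 + 0
Since gcd(23, 52) = 1, back-substitute to write 1 as a combination:
1 = 6 − 5
1 = −23 + 4·6
1 = 4·52 − 9·23
So 23·(-9) ≡ 1 (mod 52), and -9 ≡ 43 (mod 52).

43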